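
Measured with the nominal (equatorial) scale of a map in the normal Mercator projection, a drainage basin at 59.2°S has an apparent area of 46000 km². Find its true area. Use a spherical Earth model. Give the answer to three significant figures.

For Mercator, h = k = sec φ (a conformal cylindrical projection has a single point scale, 1/cos φ).
Areal scale = k² = sec²φ = 1/cos²(59.2°) = 1/0.5120² = 3.814.
True area = apparent / (areal scale) = 46000 / 3.814 ≈ 12100 km².

12100 km²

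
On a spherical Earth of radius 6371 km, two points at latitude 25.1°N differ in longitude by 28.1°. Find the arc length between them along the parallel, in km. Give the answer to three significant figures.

2830 km

Arc length along a parallel = R cos φ · Δλ (with Δλ in radians).
= 6371 × cos 25.1° × (28.1° × π/180) = 6371 × 0.9056 × 0.4904 ≈ 2830 km.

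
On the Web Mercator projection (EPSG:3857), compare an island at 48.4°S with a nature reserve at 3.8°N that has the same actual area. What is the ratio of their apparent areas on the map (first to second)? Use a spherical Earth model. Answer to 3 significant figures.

On Mercator, area is exaggerated by sec²φ = 1/cos²φ.
At 48.4°: sec²(48.4°) = 1/0.6639² = 2.269.
At 3.8°: sec²(3.8°) = 1/0.9978² = 1.004.
Ratio = 2.269/1.004 = cos²(3.8°)/cos²(48.4°) ≈ 2.26.

2.26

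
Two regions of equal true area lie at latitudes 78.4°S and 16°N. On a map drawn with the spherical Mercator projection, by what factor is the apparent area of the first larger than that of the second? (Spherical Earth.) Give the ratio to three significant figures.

22.9

On Mercator, area is exaggerated by sec²φ = 1/cos²φ.
At 78.4°: sec²(78.4°) = 1/0.2011² = 24.73.
At 16°: sec²(16°) = 1/0.9613² = 1.082.
Ratio = 24.73/1.082 = cos²(16°)/cos²(78.4°) ≈ 22.9.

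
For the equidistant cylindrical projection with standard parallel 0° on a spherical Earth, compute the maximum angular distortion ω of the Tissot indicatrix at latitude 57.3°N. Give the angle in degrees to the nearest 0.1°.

34.7°

Plate carrée maps x = Rλ, y = Rφ. The meridian scale is h = 1 and the parallel scale is k = 1/cos φ = sec φ.
At 57.3°: h = 1.000, k = 1.851; principal scales a = 1.851, b = 1.000.
sin(ω/2) = (a − b)/(a + b) = 0.8510/2.851 = 0.2985, so ω = 2 arcsin(0.2985) ≈ 34.7°.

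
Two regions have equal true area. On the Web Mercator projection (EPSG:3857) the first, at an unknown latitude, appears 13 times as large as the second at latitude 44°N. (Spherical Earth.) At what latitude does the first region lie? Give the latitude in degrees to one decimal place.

78.5°

Mercator areal scale is sec²φ, so apparent-area ratio = sec²φ₁ / sec²φ₂ = cos²φ₂ / cos²φ₁.
cos²φ₂ / cos²φ₁ = 13  ⇒  cos φ₁ = cos 44° / √13 = 0.7193/3.606 = 0.1995.
φ₁ = arccos(0.1995) ≈ 78.5°.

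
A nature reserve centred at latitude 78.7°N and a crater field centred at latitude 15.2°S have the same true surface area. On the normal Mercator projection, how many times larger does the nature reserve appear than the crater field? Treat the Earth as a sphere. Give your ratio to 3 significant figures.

24.3

On Mercator, area is exaggerated by sec²φ = 1/cos²φ.
At 78.7°: sec²(78.7°) = 1/0.1959² = 26.05.
At 15.2°: sec²(15.2°) = 1/0.9650² = 1.074.
Ratio = 26.05/1.074 = cos²(15.2°)/cos²(78.7°) ≈ 24.3.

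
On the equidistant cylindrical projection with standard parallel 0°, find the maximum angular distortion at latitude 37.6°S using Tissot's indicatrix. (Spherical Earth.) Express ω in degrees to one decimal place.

13.3°

In the plate carrée (x = Rλ, y = Rφ), meridians are true-scale (h = 1) and parallels are stretched by k = sec φ.
At 37.6°: h = 1.000, k = 1.262; principal scales a = 1.262, b = 1.000.
sin(ω/2) = (a − b)/(a + b) = 0.2622/2.262 = 0.1159, so ω = 2 arcsin(0.1159) ≈ 13.3°.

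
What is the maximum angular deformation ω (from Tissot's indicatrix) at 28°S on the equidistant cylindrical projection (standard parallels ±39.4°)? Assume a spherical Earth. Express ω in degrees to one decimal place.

With standard parallel φ₀ = 39.4°, the equirectangular projection gives x = Rλ cos φ₀, y = Rφ, so h = 1 and k = cos 39.4° / cos φ.
At 28°: h = 1.000, k = 0.8752; principal scales a = 1.000, b = 0.8752.
sin(ω/2) = (a − b)/(a + b) = 0.1248/1.875 = 0.06657, so ω = 2 arcsin(0.06657) ≈ 7.6°.

7.6°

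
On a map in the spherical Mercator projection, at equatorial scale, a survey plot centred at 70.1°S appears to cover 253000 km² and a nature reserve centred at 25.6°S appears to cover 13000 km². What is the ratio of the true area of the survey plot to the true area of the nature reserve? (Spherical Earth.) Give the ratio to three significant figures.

Since Mercator area scale is 1/cos²φ, the true area equals the apparent area multiplied by cos²φ.
True area of survey plot: 253000 × cos²(70.1°) = 253000 × 0.1159 = 29310 km².
True area of nature reserve: 13000 × cos²(25.6°) = 13000 × 0.8133 = 10570 km².
Ratio = 29310 / 10570 ≈ 2.77.

2.77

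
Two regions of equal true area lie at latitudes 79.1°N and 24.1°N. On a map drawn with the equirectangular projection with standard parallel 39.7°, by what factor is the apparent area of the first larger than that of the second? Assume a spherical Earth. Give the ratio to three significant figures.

4.83

The equidistant cylindrical projection with φ₀ = 39.7° has h = 1 (meridians true) and k = cos φ₀ / cos φ along parallels.
Areal scale at 79.1°: h·k = 1.000 × 4.069 = 4.069.
Areal scale at 24.1°: h·k = 1.000 × 0.8429 = 0.8429.
Ratio = 4.069/0.8429 ≈ 4.83.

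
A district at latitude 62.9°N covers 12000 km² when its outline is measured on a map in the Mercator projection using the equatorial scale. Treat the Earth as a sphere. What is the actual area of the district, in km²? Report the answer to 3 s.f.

The Mercator projection is conformal; its linear scale factor is the same in every direction and equals sec φ = 1/cos φ.
Areal scale = k² = sec²φ = 1/cos²(62.9°) = 1/0.4555² = 4.819.
True area = apparent / (areal scale) = 12000 / 4.819 ≈ 2490 km².

2490 km²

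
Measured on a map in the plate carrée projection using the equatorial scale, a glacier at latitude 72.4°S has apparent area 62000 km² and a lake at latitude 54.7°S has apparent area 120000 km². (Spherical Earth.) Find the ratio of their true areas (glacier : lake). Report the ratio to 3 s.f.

Plate carrée has h = 1 and k = sec φ, giving areal scale sec φ; true area = (apparent area) · cos φ.
True area of glacier: 62000 × cos(72.4°) = 62000 × 0.3024 = 18750 km².
True area of lake: 120000 × cos(54.7°) = 120000 × 0.5779 = 69340 km².
Ratio = 18750 / 69340 ≈ 0.270.

0.270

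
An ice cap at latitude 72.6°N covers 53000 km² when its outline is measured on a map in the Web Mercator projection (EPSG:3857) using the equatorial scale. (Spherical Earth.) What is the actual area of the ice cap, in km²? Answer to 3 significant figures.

4740 km²

The Mercator projection is conformal; its linear scale factor is the same in every direction and equals sec φ = 1/cos φ.
Areal scale = k² = sec²φ = 1/cos²(72.6°) = 1/0.2990² = 11.18.
True area = apparent / (areal scale) = 53000 / 11.18 ≈ 4740 km².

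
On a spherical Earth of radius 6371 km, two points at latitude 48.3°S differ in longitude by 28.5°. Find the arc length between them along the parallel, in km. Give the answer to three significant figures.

Arc length along a parallel = R cos φ · Δλ (with Δλ in radians).
= 6371 × cos 48.3° × (28.5° × π/180) = 6371 × 0.6652 × 0.4974 ≈ 2110 km.

2110 km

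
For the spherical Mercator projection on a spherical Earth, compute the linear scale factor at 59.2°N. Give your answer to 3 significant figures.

1.95

Mercator is conformal, so the point scale is isotropic: h = k = sec φ = 1/cos φ.
k = 1/cos 59.2° = 1/0.5120 = 1.953.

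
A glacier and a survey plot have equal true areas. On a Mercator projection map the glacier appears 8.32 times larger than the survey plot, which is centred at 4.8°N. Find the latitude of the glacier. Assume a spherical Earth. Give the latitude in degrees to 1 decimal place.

69.8°

Mercator areal scale is sec²φ, so apparent-area ratio = sec²φ₁ / sec²φ₂ = cos²φ₂ / cos²φ₁.
cos²φ₂ / cos²φ₁ = 8.32  ⇒  cos φ₁ = cos 4.8° / √8.32 = 0.9965/2.884 = 0.3455.
φ₁ = arccos(0.3455) ≈ 69.8°.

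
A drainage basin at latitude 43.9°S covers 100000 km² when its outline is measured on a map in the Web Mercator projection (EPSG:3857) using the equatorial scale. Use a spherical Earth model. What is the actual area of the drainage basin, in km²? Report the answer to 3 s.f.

Mercator is conformal, so the point scale is isotropic: h = k = sec φ = 1/cos φ.
Areal scale = k² = sec²φ = 1/cos²(43.9°) = 1/0.7206² = 1.926.
True area = apparent / (areal scale) = 100000 / 1.926 ≈ 51900 km².

51900 km²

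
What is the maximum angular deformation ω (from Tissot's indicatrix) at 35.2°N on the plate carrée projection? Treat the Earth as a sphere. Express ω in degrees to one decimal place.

In the plate carrée (x = Rλ, y = Rφ), meridians are true-scale (h = 1) and parallels are stretched by k = sec φ.
At 35.2°: h = 1.000, k = 1.224; principal scales a = 1.224, b = 1.000.
sin(ω/2) = (a − b)/(a + b) = 0.2238/2.224 = 0.1006, so ω = 2 arcsin(0.1006) ≈ 11.6°.

11.6°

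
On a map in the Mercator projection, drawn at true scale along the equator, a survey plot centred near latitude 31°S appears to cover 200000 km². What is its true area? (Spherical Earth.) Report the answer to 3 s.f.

Mercator is conformal, so the point scale is isotropic: h = k = sec φ = 1/cos φ.
Areal scale = k² = sec²φ = 1/cos²(31°) = 1/0.8572² = 1.361.
True area = apparent / (areal scale) = 200000 / 1.361 ≈ 147000 km².

147000 km²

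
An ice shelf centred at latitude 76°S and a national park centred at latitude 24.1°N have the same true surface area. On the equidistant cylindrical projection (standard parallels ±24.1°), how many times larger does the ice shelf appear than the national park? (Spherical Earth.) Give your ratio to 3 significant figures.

With standard parallel φ₀ = 24.1°, the equirectangular projection gives x = Rλ cos φ₀, y = Rφ, so h = 1 and k = cos 24.1° / cos φ.
Areal scale at 76°: h·k = 1.000 × 3.773 = 3.773.
Areal scale at 24.1°: h·k = 1.000 × 1.000 = 1.000.
Ratio = 3.773/1.000 ≈ 3.77.

3.77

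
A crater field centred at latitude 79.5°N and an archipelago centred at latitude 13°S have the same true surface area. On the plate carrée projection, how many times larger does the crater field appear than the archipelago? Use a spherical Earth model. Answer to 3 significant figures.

For the equirectangular projection with φ₀ = 0 (plate carrée), h = 1 along meridians and k = sec φ along parallels.
Areal scale at 79.5°: h·k = 1.000 × 5.487 = 5.487.
Areal scale at 13°: h·k = 1.000 × 1.026 = 1.026.
Ratio = 5.487/1.026 ≈ 5.35.

5.35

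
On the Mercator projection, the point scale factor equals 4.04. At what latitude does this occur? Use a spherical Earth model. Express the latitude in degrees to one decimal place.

Mercator scale is k = sec φ = 1/cos φ.
1/cos φ = 4.04  ⇒  cos φ = 0.2475  ⇒  φ = arccos(0.2475) ≈ 75.7°.

75.7°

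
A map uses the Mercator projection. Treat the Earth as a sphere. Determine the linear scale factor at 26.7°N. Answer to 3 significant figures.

The Mercator projection is conformal; its linear scale factor is the same in every direction and equals sec φ = 1/cos φ.
k = 1/cos 26.7° = 1/0.8934 = 1.119.

1.12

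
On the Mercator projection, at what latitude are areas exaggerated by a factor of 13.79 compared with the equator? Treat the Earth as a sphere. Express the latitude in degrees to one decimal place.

Mercator areal scale is sec²φ.
sec²φ = 13.79  ⇒  cos²φ = 0.07252  ⇒  cos φ = 0.2693.
φ = arccos(0.2693) ≈ 74.4°.

74.4°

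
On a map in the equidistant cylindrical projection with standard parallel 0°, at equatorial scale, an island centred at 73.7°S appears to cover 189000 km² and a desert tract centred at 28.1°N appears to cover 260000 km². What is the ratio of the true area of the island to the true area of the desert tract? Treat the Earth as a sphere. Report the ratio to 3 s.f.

On the plate carrée, areal scale = h·k = 1 × sec φ, so true area = apparent × cos φ.
True area of island: 189000 × cos(73.7°) = 189000 × 0.2807 = 53050 km².
True area of desert tract: 260000 × cos(28.1°) = 260000 × 0.8821 = 229400 km².
Ratio = 53050 / 229400 ≈ 0.231.

0.231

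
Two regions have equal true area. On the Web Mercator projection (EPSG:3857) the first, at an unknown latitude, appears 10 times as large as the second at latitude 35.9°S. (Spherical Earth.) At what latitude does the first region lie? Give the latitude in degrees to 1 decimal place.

75.2°

Mercator areal scale is sec²φ, so apparent-area ratio = sec²φ₁ / sec²φ₂ = cos²φ₂ / cos²φ₁.
cos²φ₂ / cos²φ₁ = 10  ⇒  cos φ₁ = cos 35.9° / √10 = 0.8100/3.162 = 0.2562.
φ₁ = arccos(0.2562) ≈ 75.2°.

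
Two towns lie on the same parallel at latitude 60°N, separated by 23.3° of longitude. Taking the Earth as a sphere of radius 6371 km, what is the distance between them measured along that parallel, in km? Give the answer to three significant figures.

1300 km

Arc length along a parallel = R cos φ · Δλ (with Δλ in radians).
= 6371 × cos 60° × (23.3° × π/180) = 6371 × 0.5000 × 0.4067 ≈ 1300 km.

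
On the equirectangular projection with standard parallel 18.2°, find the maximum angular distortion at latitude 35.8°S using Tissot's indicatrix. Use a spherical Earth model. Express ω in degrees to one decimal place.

In the equirectangular projection with standard parallel φ₀ = 18.2° (x = Rλ cos φ₀, y = Rφ), meridians are true-scale (h = 1) and the parallel scale is k = cos φ₀ / cos φ.
At 35.8°: h = 1.000, k = 1.171; principal scales a = 1.171, b = 1.000.
sin(ω/2) = (a − b)/(a + b) = 0.1713/2.171 = 0.07888, so ω = 2 arcsin(0.07888) ≈ 9.0°.

9.0°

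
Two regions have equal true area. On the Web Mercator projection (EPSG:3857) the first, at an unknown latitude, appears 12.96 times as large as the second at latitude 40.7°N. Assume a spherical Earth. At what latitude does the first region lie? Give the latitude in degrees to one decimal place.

77.8°

For equal true areas on Mercator, apparent areas scale as sec²φ, so the ratio is cos²φ₂ / cos²φ₁.
cos²φ₂ / cos²φ₁ = 12.96  ⇒  cos φ₁ = cos 40.7° / √12.96 = 0.7581/3.600 = 0.2106.
φ₁ = arccos(0.2106) ≈ 77.8°.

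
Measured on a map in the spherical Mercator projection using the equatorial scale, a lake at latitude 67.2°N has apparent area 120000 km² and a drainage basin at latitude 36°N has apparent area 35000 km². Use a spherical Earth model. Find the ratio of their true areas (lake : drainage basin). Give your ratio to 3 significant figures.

0.787

On Mercator the areal scale is sec²φ, so true area = apparent × cos²φ.
True area of lake: 120000 × cos²(67.2°) = 120000 × 0.1502 = 18020 km².
True area of drainage basin: 35000 × cos²(36°) = 35000 × 0.6545 = 22910 km².
Ratio = 18020 / 22910 ≈ 0.787.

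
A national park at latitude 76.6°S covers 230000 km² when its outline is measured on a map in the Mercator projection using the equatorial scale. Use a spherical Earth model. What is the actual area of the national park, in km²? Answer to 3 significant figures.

Mercator is conformal, so the point scale is isotropic: h = k = sec φ = 1/cos φ.
Areal scale = k² = sec²φ = 1/cos²(76.6°) = 1/0.2317² = 18.62.
True area = apparent / (areal scale) = 230000 / 18.62 ≈ 12400 km².

12400 km²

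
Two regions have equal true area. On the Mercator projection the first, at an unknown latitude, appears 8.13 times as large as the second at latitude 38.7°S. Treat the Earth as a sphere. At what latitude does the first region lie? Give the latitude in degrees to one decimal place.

On Mercator, (apparent₁)/(apparent₂) = sec²φ₁ / sec²φ₂ when true areas are equal.
cos²φ₂ / cos²φ₁ = 8.13  ⇒  cos φ₁ = cos 38.7° / √8.13 = 0.7804/2.851 = 0.2737.
φ₁ = arccos(0.2737) ≈ 74.1°.

74.1°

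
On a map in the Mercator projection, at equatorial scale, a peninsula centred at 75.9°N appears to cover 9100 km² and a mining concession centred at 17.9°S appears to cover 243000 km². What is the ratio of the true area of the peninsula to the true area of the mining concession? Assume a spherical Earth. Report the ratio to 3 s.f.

On Mercator the areal scale is sec²φ, so true area = apparent × cos²φ.
True area of peninsula: 9100 × cos²(75.9°) = 9100 × 0.05935 = 540.1 km².
True area of mining concession: 243000 × cos²(17.9°) = 243000 × 0.9055 = 220000 km².
Ratio = 540.1 / 220000 ≈ 0.00245.

0.00245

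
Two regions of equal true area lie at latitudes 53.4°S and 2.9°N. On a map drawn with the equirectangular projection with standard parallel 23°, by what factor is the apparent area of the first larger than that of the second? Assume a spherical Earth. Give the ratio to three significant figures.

1.68

The equidistant cylindrical projection with φ₀ = 23° has h = 1 (meridians true) and k = cos φ₀ / cos φ along parallels.
Areal scale at 53.4°: h·k = 1.000 × 1.544 = 1.544.
Areal scale at 2.9°: h·k = 1.000 × 0.9217 = 0.9217.
Ratio = 1.544/0.9217 ≈ 1.68.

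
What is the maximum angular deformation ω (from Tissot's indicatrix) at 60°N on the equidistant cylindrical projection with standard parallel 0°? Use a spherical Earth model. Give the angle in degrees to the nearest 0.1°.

Plate carrée maps x = Rλ, y = Rφ. The meridian scale is h = 1 and the parallel scale is k = 1/cos φ = sec φ.
At 60°: h = 1.000, k = 2.000; principal scales a = 2.000, b = 1.000.
sin(ω/2) = (a − b)/(a + b) = 1.0000/3.000 = 0.3333, so ω = 2 arcsin(0.3333) ≈ 38.9°.

38.9°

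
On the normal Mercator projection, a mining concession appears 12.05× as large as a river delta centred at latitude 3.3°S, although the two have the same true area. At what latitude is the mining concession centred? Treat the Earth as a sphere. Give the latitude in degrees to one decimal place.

73.3°

On Mercator, (apparent₁)/(apparent₂) = sec²φ₁ / sec²φ₂ when true areas are equal.
cos²φ₂ / cos²φ₁ = 12.05  ⇒  cos φ₁ = cos 3.3° / √12.05 = 0.9983/3.471 = 0.2876.
φ₁ = arccos(0.2876) ≈ 73.3°.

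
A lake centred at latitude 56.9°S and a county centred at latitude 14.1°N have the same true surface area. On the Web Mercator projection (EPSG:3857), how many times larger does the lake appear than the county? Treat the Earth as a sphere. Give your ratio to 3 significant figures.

3.15

Mercator is conformal with k = sec φ, so areal scale = k² = sec²φ.
At 56.9°: sec²(56.9°) = 1/0.5461² = 3.353.
At 14.1°: sec²(14.1°) = 1/0.9699² = 1.063.
Ratio = 3.353/1.063 = cos²(14.1°)/cos²(56.9°) ≈ 3.15.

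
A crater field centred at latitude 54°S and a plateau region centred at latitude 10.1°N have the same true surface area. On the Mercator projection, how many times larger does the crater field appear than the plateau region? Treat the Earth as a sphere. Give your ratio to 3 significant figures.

Mercator areal scale is sec²φ.
At 54°: sec²(54°) = 1/0.5878² = 2.894.
At 10.1°: sec²(10.1°) = 1/0.9845² = 1.032.
Ratio = 2.894/1.032 = cos²(10.1°)/cos²(54°) ≈ 2.81.

2.81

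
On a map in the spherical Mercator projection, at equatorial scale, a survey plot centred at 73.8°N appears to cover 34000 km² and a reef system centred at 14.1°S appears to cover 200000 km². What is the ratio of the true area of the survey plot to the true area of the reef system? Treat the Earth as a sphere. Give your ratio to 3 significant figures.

Mercator's areal exaggeration is sec²φ; hence true area = (apparent area) · cos²φ.
True area of survey plot: 34000 × cos²(73.8°) = 34000 × 0.07784 = 2646 km².
True area of reef system: 200000 × cos²(14.1°) = 200000 × 0.9407 = 188100 km².
Ratio = 2646 / 188100 ≈ 0.0141.

0.0141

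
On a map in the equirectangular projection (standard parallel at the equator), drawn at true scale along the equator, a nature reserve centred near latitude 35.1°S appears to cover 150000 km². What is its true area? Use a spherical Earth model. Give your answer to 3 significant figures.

123000 km²

Plate carrée maps x = Rλ, y = Rφ. The meridian scale is h = 1 and the parallel scale is k = 1/cos φ = sec φ.
Areal scale = h·k = 1 × sec φ; at 35.1°, h = 1.000, k = 1.222, so h·k = 1.222.
True area = apparent / (areal scale) = 150000 / 1.222 ≈ 123000 km².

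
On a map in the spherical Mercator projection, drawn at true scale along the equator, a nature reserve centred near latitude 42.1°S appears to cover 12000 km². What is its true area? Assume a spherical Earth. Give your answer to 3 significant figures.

6610 km²

Mercator is conformal, so the point scale is isotropic: h = k = sec φ = 1/cos φ.
Areal scale = k² = sec²φ = 1/cos²(42.1°) = 1/0.7420² = 1.816.
True area = apparent / (areal scale) = 12000 / 1.816 ≈ 6610 km².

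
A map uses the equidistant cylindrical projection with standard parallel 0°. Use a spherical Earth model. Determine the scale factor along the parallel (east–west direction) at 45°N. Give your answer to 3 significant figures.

1.41

For the equirectangular projection with φ₀ = 0 (plate carrée), h = 1 along meridians and k = sec φ along parallels.
k = 1/cos 45° = 1/0.7071 = 1.414.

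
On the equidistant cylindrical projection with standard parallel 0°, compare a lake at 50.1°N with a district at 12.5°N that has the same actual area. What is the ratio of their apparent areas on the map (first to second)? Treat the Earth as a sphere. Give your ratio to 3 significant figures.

In the plate carrée (x = Rλ, y = Rφ), meridians are true-scale (h = 1) and parallels are stretched by k = sec φ.
Areal scale at 50.1°: h·k = 1.000 × 1.559 = 1.559.
Areal scale at 12.5°: h·k = 1.000 × 1.024 = 1.024.
Ratio = 1.559/1.024 ≈ 1.52.

1.52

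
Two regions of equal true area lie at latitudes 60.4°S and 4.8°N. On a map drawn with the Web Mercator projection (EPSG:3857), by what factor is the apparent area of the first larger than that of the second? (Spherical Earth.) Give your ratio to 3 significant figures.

Mercator areal scale is sec²φ.
At 60.4°: sec²(60.4°) = 1/0.4939² = 4.099.
At 4.8°: sec²(4.8°) = 1/0.9965² = 1.007.
Ratio = 4.099/1.007 = cos²(4.8°)/cos²(60.4°) ≈ 4.07.

4.07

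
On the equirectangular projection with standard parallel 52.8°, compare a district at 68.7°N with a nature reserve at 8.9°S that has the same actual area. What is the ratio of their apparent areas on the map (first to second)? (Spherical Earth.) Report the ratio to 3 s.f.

2.72

In the equirectangular projection with standard parallel φ₀ = 52.8° (x = Rλ cos φ₀, y = Rφ), meridians are true-scale (h = 1) and the parallel scale is k = cos φ₀ / cos φ.
Areal scale at 68.7°: h·k = 1.000 × 1.664 = 1.664.
Areal scale at 8.9°: h·k = 1.000 × 0.6120 = 0.6120.
Ratio = 1.664/0.6120 ≈ 2.72.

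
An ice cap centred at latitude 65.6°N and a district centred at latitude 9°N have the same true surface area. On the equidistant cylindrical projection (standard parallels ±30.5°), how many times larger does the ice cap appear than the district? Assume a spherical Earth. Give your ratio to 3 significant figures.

In the equirectangular projection with standard parallel φ₀ = 30.5° (x = Rλ cos φ₀, y = Rφ), meridians are true-scale (h = 1) and the parallel scale is k = cos φ₀ / cos φ.
Areal scale at 65.6°: h·k = 1.000 × 2.086 = 2.086.
Areal scale at 9°: h·k = 1.000 × 0.8724 = 0.8724.
Ratio = 2.086/0.8724 ≈ 2.39.

2.39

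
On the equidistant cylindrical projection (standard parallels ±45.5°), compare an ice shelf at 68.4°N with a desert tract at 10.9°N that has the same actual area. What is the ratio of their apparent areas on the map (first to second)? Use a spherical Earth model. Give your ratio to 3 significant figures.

2.67

With standard parallel φ₀ = 45.5°, the equirectangular projection gives x = Rλ cos φ₀, y = Rφ, so h = 1 and k = cos 45.5° / cos φ.
Areal scale at 68.4°: h·k = 1.000 × 1.904 = 1.904.
Areal scale at 10.9°: h·k = 1.000 × 0.7138 = 0.7138.
Ratio = 1.904/0.7138 ≈ 2.67.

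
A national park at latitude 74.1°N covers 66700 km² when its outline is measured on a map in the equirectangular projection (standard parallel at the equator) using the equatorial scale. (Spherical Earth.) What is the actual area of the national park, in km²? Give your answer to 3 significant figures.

18300 km²

For the equirectangular projection with φ₀ = 0 (plate carrée), h = 1 along meridians and k = sec φ along parallels.
Areal scale = h·k = 1 × sec φ; at 74.1°, h = 1.000, k = 3.650, so h·k = 3.650.
True area = apparent / (areal scale) = 66700 / 3.650 ≈ 18300 km².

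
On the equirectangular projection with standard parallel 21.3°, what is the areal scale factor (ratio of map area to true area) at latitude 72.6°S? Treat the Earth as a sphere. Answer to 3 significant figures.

3.12

The equidistant cylindrical projection with φ₀ = 21.3° has h = 1 (meridians true) and k = cos φ₀ / cos φ along parallels.
Areal scale = h·k = 1 × cos φ₀ / cos φ; at 72.6°, h = 1.000, k = 3.116, so h·k = 3.116.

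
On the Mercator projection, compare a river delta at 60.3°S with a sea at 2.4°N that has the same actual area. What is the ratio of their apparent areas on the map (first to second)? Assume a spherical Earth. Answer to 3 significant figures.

4.07

On Mercator, area is exaggerated by sec²φ = 1/cos²φ.
At 60.3°: sec²(60.3°) = 1/0.4955² = 4.074.
At 2.4°: sec²(2.4°) = 1/0.9991² = 1.002.
Ratio = 4.074/1.002 = cos²(2.4°)/cos²(60.3°) ≈ 4.07.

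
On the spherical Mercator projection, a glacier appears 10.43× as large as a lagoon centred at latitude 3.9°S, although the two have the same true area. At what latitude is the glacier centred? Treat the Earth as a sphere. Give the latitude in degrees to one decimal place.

Mercator areal scale is sec²φ, so apparent-area ratio = sec²φ₁ / sec²φ₂ = cos²φ₂ / cos²φ₁.
cos²φ₂ / cos²φ₁ = 10.43  ⇒  cos φ₁ = cos 3.9° / √10.43 = 0.9977/3.230 = 0.3089.
φ₁ = arccos(0.3089) ≈ 72.0°.

72.0°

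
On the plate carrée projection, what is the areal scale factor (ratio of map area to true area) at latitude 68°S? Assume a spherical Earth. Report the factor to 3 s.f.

2.67

Plate carrée maps x = Rλ, y = Rφ. The meridian scale is h = 1 and the parallel scale is k = 1/cos φ = sec φ.
Areal scale = h·k = 1 × sec φ; at 68°, h = 1.000, k = 2.669, so h·k = 2.669.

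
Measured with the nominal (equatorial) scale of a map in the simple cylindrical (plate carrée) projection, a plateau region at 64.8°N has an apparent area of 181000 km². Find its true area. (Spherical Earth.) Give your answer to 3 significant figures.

77100 km²

In the plate carrée (x = Rλ, y = Rφ), meridians are true-scale (h = 1) and parallels are stretched by k = sec φ.
Areal scale = h·k = 1 × sec φ; at 64.8°, h = 1.000, k = 2.349, so h·k = 2.349.
True area = apparent / (areal scale) = 181000 / 2.349 ≈ 77100 km².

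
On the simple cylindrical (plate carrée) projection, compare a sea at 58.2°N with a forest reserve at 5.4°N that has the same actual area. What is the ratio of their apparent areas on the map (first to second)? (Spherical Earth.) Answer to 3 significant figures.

For the equirectangular projection with φ₀ = 0 (plate carrée), h = 1 along meridians and k = sec φ along parallels.
Areal scale at 58.2°: h·k = 1.000 × 1.898 = 1.898.
Areal scale at 5.4°: h·k = 1.000 × 1.004 = 1.004.
Ratio = 1.898/1.004 ≈ 1.89.

1.89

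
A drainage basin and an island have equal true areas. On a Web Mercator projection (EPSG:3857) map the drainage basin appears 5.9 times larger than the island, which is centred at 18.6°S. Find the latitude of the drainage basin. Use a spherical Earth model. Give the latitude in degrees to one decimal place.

67.0°

For equal true areas on Mercator, apparent areas scale as sec²φ, so the ratio is cos²φ₂ / cos²φ₁.
cos²φ₂ / cos²φ₁ = 5.9  ⇒  cos φ₁ = cos 18.6° / √5.9 = 0.9478/2.429 = 0.3902.
φ₁ = arccos(0.3902) ≈ 67.0°.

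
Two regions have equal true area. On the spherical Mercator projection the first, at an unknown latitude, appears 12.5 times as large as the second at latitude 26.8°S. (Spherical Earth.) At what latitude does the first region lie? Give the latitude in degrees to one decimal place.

75.4°

For equal true areas on Mercator, apparent areas scale as sec²φ, so the ratio is cos²φ₂ / cos²φ₁.
cos²φ₂ / cos²φ₁ = 12.5  ⇒  cos φ₁ = cos 26.8° / √12.5 = 0.8926/3.536 = 0.2525.
φ₁ = arccos(0.2525) ≈ 75.4°.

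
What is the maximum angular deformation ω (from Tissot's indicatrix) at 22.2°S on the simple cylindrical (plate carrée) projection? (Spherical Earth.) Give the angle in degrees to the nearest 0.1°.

In the plate carrée (x = Rλ, y = Rφ), meridians are true-scale (h = 1) and parallels are stretched by k = sec φ.
At 22.2°: h = 1.000, k = 1.080; principal scales a = 1.080, b = 1.000.
sin(ω/2) = (a − b)/(a + b) = 0.08006/2.080 = 0.03849, so ω = 2 arcsin(0.03849) ≈ 4.4°.

4.4°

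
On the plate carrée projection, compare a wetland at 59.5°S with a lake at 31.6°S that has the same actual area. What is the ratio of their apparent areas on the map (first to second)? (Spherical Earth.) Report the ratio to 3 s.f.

1.68

In the plate carrée (x = Rλ, y = Rφ), meridians are true-scale (h = 1) and parallels are stretched by k = sec φ.
Areal scale at 59.5°: h·k = 1.000 × 1.970 = 1.970.
Areal scale at 31.6°: h·k = 1.000 × 1.174 = 1.174.
Ratio = 1.970/1.174 ≈ 1.68.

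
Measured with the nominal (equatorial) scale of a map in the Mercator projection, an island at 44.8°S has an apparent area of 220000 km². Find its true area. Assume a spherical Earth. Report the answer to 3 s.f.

111000 km²

Mercator is conformal, so the point scale is isotropic: h = k = sec φ = 1/cos φ.
Areal scale = k² = sec²φ = 1/cos²(44.8°) = 1/0.7096² = 1.986.
True area = apparent / (areal scale) = 220000 / 1.986 ≈ 111000 km².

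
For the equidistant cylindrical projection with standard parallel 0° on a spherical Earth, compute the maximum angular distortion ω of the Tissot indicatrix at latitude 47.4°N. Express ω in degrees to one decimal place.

22.2°

For the equirectangular projection with φ₀ = 0 (plate carrée), h = 1 along meridians and k = sec φ along parallels.
At 47.4°: h = 1.000, k = 1.477; principal scales a = 1.477, b = 1.000.
sin(ω/2) = (a − b)/(a + b) = 0.4774/2.477 = 0.1927, so ω = 2 arcsin(0.1927) ≈ 22.2°.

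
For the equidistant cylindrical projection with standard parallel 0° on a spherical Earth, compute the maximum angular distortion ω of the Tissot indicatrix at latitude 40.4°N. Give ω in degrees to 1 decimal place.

Plate carrée maps x = Rλ, y = Rφ. The meridian scale is h = 1 and the parallel scale is k = 1/cos φ = sec φ.
At 40.4°: h = 1.000, k = 1.313; principal scales a = 1.313, b = 1.000.
sin(ω/2) = (a − b)/(a + b) = 0.3131/2.313 = 0.1354, so ω = 2 arcsin(0.1354) ≈ 15.6°.

15.6°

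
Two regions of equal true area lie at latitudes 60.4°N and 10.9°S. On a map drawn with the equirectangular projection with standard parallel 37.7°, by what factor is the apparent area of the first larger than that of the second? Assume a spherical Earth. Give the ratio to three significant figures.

In the equirectangular projection with standard parallel φ₀ = 37.7° (x = Rλ cos φ₀, y = Rφ), meridians are true-scale (h = 1) and the parallel scale is k = cos φ₀ / cos φ.
Areal scale at 60.4°: h·k = 1.000 × 1.602 = 1.602.
Areal scale at 10.9°: h·k = 1.000 × 0.8058 = 0.8058.
Ratio = 1.602/0.8058 ≈ 1.99.

1.99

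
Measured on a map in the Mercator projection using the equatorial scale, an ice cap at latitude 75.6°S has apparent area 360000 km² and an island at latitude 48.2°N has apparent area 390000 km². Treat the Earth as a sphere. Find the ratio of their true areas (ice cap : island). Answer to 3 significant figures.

Since Mercator area scale is 1/cos²φ, the true area equals the apparent area multiplied by cos²φ.
True area of ice cap: 360000 × cos²(75.6°) = 360000 × 0.06185 = 22260 km².
True area of island: 390000 × cos²(48.2°) = 390000 × 0.4443 = 173300 km².
Ratio = 22260 / 173300 ≈ 0.129.

0.129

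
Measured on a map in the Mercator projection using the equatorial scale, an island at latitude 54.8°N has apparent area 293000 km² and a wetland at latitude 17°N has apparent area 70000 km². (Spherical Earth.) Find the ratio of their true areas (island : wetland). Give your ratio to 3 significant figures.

1.52

Since Mercator area scale is 1/cos²φ, the true area equals the apparent area multiplied by cos²φ.
True area of island: 293000 × cos²(54.8°) = 293000 × 0.3323 = 97360 km².
True area of wetland: 70000 × cos²(17°) = 70000 × 0.9145 = 64020 km².
Ratio = 97360 / 64020 ≈ 1.52.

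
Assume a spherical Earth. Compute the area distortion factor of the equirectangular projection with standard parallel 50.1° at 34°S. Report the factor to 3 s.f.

With standard parallel φ₀ = 50.1°, the equirectangular projection gives x = Rλ cos φ₀, y = Rφ, so h = 1 and k = cos 50.1° / cos φ.
Areal scale = h·k = 1 × cos φ₀ / cos φ; at 34°, h = 1.000, k = 0.7737, so h·k = 0.7737.

0.774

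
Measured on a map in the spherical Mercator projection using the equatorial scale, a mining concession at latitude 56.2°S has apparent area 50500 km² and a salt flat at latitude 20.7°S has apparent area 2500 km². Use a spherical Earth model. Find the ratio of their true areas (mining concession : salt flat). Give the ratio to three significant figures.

7.14

Mercator's areal exaggeration is sec²φ; hence true area = (apparent area) · cos²φ.
True area of mining concession: 50500 × cos²(56.2°) = 50500 × 0.3095 = 15630 km².
True area of salt flat: 2500 × cos²(20.7°) = 2500 × 0.8751 = 2188 km².
Ratio = 15630 / 2188 ≈ 7.14.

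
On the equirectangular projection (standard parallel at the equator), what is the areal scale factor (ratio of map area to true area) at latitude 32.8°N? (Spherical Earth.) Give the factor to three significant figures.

For the equirectangular projection with φ₀ = 0 (plate carrée), h = 1 along meridians and k = sec φ along parallels.
Areal scale = h·k = 1 × sec φ; at 32.8°, h = 1.000, k = 1.190, so h·k = 1.190.

1.19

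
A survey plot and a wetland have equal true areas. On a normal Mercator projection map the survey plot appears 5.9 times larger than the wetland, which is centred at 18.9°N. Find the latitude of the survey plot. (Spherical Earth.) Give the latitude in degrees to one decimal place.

For equal true areas on Mercator, apparent areas scale as sec²φ, so the ratio is cos²φ₂ / cos²φ₁.
cos²φ₂ / cos²φ₁ = 5.9  ⇒  cos φ₁ = cos 18.9° / √5.9 = 0.9461/2.429 = 0.3895.
φ₁ = arccos(0.3895) ≈ 67.1°.

67.1°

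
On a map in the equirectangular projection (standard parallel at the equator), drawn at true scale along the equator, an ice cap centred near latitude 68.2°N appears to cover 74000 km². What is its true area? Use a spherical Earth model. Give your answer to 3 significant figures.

27500 km²

Plate carrée maps x = Rλ, y = Rφ. The meridian scale is h = 1 and the parallel scale is k = 1/cos φ = sec φ.
Areal scale = h·k = 1 × sec φ; at 68.2°, h = 1.000, k = 2.693, so h·k = 2.693.
True area = apparent / (areal scale) = 74000 / 2.693 ≈ 27500 km².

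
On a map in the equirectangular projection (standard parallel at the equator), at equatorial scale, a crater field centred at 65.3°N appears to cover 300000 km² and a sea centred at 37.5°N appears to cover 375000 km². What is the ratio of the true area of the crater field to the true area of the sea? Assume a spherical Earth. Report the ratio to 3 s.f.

Plate carrée has h = 1 and k = sec φ, giving areal scale sec φ; true area = (apparent area) · cos φ.
True area of crater field: 300000 × cos(65.3°) = 300000 × 0.4179 = 125400 km².
True area of sea: 375000 × cos(37.5°) = 375000 × 0.7934 = 297500 km².
Ratio = 125400 / 297500 ≈ 0.421.

0.421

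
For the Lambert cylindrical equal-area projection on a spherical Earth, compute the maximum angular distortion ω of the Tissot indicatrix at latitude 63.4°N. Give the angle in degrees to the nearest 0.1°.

The Lambert cylindrical equal-area projection is the cylindrical equal-area projection with its standard parallel at the equator (φ₀ = 0). A cylindrical equal-area projection with standard parallel φ₀ has meridian scale h = cos φ / cos φ₀ and parallel scale k = cos φ₀ / cos φ (so areas are preserved, h·k = 1).
At 63.4°: h = 0.4478, k = 2.233; principal scales a = 2.233, b = 0.4478.
sin(ω/2) = (a − b)/(a + b) = 1.786/2.681 = 0.6660, so ω = 2 arcsin(0.6660) ≈ 83.5°.

83.5°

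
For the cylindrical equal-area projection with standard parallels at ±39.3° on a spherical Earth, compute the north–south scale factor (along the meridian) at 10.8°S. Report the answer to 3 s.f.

A cylindrical equal-area projection with standard parallel φ₀ has meridian scale h = cos φ / cos φ₀ and parallel scale k = cos φ₀ / cos φ (so areas are preserved, h·k = 1).
h = cos 10.8° / cos 39.3° = 0.9823/0.7738 = 1.269.

1.27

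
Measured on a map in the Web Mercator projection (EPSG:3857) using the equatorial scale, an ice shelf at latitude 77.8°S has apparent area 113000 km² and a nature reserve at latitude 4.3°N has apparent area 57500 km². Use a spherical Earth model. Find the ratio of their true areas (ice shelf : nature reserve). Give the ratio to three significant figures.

0.0883

Mercator's areal exaggeration is sec²φ; hence true area = (apparent area) · cos²φ.
True area of ice shelf: 113000 × cos²(77.8°) = 113000 × 0.04466 = 5046 km².
True area of nature reserve: 57500 × cos²(4.3°) = 57500 × 0.9944 = 57180 km².
Ratio = 5046 / 57180 ≈ 0.0883.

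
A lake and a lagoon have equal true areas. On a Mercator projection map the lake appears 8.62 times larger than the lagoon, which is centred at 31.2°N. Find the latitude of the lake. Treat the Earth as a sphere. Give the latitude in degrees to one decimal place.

On Mercator, (apparent₁)/(apparent₂) = sec²φ₁ / sec²φ₂ when true areas are equal.
cos²φ₂ / cos²φ₁ = 8.62  ⇒  cos φ₁ = cos 31.2° / √8.62 = 0.8554/2.936 = 0.2913.
φ₁ = arccos(0.2913) ≈ 73.1°.

73.1°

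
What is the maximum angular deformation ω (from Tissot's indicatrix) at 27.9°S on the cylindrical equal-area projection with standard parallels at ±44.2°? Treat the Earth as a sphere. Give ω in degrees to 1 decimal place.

23.8°

A cylindrical equal-area projection with standard parallel φ₀ has meridian scale h = cos φ / cos φ₀ and parallel scale k = cos φ₀ / cos φ (so areas are preserved, h·k = 1).
At 27.9°: h = 1.233, k = 0.8112; principal scales a = 1.233, b = 0.8112.
sin(ω/2) = (a − b)/(a + b) = 0.4215/2.044 = 0.2062, so ω = 2 arcsin(0.2062) ≈ 23.8°.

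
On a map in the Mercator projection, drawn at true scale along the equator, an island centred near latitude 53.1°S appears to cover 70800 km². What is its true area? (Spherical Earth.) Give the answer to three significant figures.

Mercator is conformal, so the point scale is isotropic: h = k = sec φ = 1/cos φ.
Areal scale = k² = sec²φ = 1/cos²(53.1°) = 1/0.6004² = 2.774.
True area = apparent / (areal scale) = 70800 / 2.774 ≈ 25500 km².

25500 km²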